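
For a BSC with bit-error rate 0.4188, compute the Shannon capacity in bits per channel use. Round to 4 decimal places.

Binary symmetric channel: C = 1 − h₂(ε) where h₂ is the binary entropy function.
h₂(0.4188) = −0.4188·log₂0.4188 − 0.5812·log₂0.5812 = 0.9809.
C = 1 − 0.9809 = 0.0191 bits per channel use.

0.0191 bits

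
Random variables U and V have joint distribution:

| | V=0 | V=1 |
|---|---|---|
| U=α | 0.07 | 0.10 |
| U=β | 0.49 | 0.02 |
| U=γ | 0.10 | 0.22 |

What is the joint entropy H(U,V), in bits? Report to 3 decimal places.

2.031 bits

H(U,V) = −Σ p(x,y)·log₂ p(x,y) over all 6 cells.
  cell (α,0): −0.07·log₂0.07 = 0.2686
  cell (α,1): −0.10·log₂0.10 = 0.3322
  cell (β,0): −0.49·log₂0.49 = 0.5043
  cell (β,1): −0.02·log₂0.02 = 0.1129
  cell (γ,0): −0.10·log₂0.10 = 0.3322
  cell (γ,1): −0.22·log₂0.22 = 0.4806
Sum = 2.031 bits.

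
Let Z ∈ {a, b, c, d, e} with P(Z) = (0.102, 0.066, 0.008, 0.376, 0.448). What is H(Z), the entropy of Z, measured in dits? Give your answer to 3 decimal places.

0.512 dits

H(Z) = −Σ p·log₁₀ p.
  −(0.102)·log₁₀(0.102) = 0.1011
  −(0.066)·log₁₀(0.066) = 0.0779
  −(0.008)·log₁₀(0.008) = 0.0168
  −(0.376)·log₁₀(0.376) = 0.1597
  −(0.448)·log₁₀(0.448) = 0.1562
Sum: 0.1011 + 0.0779 + 0.0168 + 0.1597 + 0.1562 = 0.512 dits.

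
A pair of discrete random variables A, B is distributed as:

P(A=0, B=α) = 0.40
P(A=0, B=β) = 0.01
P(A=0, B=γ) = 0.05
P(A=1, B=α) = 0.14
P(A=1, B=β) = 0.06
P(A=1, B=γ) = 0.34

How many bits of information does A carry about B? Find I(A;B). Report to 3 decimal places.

Marginals: p(A) = (0.4600, 0.5400), p(B) = (0.5400, 0.0700, 0.3900).
I(A;B) = H(A) + H(B) − H(A,B).
H(A) = 0.9954, H(B) = 1.2784, H(A,B) = 1.9811.
I(A;B) = 0.9954 + 1.2784 − 1.9811 = 0.293 bits.

0.293 bits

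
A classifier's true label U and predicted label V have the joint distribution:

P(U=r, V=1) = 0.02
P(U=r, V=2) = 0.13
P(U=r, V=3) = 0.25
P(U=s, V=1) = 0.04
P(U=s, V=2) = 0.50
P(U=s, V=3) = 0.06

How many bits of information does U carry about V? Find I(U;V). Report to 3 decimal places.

Marginals: p(U) = (0.4000, 0.6000), p(V) = (0.0600, 0.6300, 0.3100).
I(U;V) = H(U) + H(V) − H(U,V).
H(U) = 0.9710, H(V) = 1.1873, H(U,V) = 1.9248.
I(U;V) = 0.9710 + 1.1873 − 1.9248 = 0.233 bits.

0.233 bits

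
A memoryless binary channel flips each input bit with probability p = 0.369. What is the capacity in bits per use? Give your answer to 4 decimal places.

0.0501 bits

Binary symmetric channel: C = 1 − h₂(ε) where h₂ is the binary entropy function.
h₂(0.369) = −0.369·log₂0.369 − 0.631·log₂0.631 = 0.9499.
C = 1 − 0.9499 = 0.0501 bits per channel use.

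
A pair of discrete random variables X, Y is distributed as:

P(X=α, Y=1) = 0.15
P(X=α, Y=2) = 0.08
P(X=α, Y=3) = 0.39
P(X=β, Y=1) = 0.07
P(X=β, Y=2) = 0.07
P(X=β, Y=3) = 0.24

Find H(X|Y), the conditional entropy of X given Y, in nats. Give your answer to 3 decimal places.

Chain rule: H(X|Y) = H(X,Y) − H(Y).
Marginals: p(X) = (0.6200, 0.3800), p(Y) = (0.2200, 0.1500, 0.6300).
H(X,Y) = 1.5687 nats; H(Y) = 0.9088 nats.
H(X|Y) = 1.5687 − 0.9088 = 0.660 nats.

0.660 nats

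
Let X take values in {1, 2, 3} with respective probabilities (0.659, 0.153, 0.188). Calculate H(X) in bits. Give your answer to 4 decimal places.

1.2642 bits

H(X) = −Σ p·log₂ p.
  −(0.659)·log₂(0.659) = 0.39649
  −(0.153)·log₂(0.153) = 0.41438
  −(0.188)·log₂(0.188) = 0.45330
Sum: 0.39649 + 0.41438 + 0.45330 = 1.2642 bits.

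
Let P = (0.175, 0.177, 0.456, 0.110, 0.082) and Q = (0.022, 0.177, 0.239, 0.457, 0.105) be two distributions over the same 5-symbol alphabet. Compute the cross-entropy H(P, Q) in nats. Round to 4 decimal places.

H(P,Q) = −Σ p·ln q.
  −0.175·ln(0.022) = 0.66792
  −0.177·ln(0.177) = 0.30649
  −0.456·ln(0.239) = 0.65267
  −0.110·ln(0.457) = 0.08614
  −0.082·ln(0.105) = 0.18481
H(P,Q) = 1.8980 nats.

1.8980 nats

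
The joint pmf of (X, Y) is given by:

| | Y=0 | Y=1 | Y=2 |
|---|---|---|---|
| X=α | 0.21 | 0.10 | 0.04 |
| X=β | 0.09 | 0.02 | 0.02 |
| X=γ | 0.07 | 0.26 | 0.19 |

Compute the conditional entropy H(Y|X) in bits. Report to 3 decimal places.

Marginals: p(X) = (0.3500, 0.1300, 0.5200), p(Y) = (0.3700, 0.3800, 0.2500).
H(Y|X) = Σ p(X) · H(Y|X=·).
  X=α: p=0.3500, H(Y|X=α) = 1.3162
  X=β: p=0.1300, H(Y|X=β) = 1.1982
  X=γ: p=0.5200, H(Y|X=γ) = 1.4202
Weighted sum = 1.355 bits.

1.355 bits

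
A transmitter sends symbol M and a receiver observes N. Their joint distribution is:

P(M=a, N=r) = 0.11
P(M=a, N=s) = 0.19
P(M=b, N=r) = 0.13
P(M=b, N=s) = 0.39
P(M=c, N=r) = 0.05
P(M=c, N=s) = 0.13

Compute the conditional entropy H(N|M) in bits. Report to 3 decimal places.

0.860 bits

Chain rule: H(N|M) = H(M,N) − H(M).
Marginals: p(M) = (0.3000, 0.5200, 0.1800), p(N) = (0.2900, 0.7100).
H(M,N) = 2.3167 bits; H(M) = 1.4570 bits.
H(N|M) = 2.3167 − 1.4570 = 0.860 bits.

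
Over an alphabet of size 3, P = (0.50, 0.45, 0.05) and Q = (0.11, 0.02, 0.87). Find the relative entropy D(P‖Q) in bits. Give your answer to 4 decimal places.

D(P‖Q) = Σ p·log₂(p/q).
  0.50·log₂(0.50/0.11) = 1.09221
  0.45·log₂(0.45/0.02) = 2.02133
  0.05·log₂(0.05/0.87) = -0.20605
D(P‖Q) = 2.9075 bits.

2.9075 bits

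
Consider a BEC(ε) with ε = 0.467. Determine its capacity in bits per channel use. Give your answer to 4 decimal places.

Binary erasure channel: capacity C = 1 − ε.
C = 1 − 0.467 = 0.5330 bits per channel use.

0.5330 bits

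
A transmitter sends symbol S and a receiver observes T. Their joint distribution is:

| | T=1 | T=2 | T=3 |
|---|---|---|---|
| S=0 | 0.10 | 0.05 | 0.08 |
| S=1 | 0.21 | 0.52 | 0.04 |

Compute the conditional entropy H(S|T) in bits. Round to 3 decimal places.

Chain rule: H(S|T) = H(S,T) − H(T).
Marginals: p(S) = (0.2300, 0.7700), p(T) = (0.3100, 0.5700, 0.1200).
H(S,T) = 1.9890 bits; H(T) = 1.3531 bits.
H(S|T) = 1.9890 − 1.3531 = 0.636 bits.

0.636 bits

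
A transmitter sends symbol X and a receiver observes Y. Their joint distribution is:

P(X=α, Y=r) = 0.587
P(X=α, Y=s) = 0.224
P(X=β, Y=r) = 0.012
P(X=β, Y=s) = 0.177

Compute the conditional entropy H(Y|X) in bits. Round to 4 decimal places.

Marginals: p(X) = (0.8110, 0.1890), p(Y) = (0.5990, 0.4010).
H(Y|X) = Σ p(X) · H(Y|X=·).
  X=α: p=0.8110, H(Y|X=α) = 0.8502
  X=β: p=0.1890, H(Y|X=β) = 0.3412
Weighted sum = 0.7540 bits.

0.7540 bits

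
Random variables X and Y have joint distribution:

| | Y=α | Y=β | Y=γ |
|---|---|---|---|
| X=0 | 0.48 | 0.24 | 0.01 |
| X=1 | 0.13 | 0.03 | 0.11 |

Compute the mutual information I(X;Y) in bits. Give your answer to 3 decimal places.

0.200 bits

Marginals: p(X) = (0.7300, 0.2700), p(Y) = (0.6100, 0.2700, 0.1200).
I(X;Y) = Σ p(x,y)·log₂[p(x,y)/(p(x)p(y))].
  (0,α): 0.48·log₂(1.0779) = 0.0520
  (0,β): 0.24·log₂(1.2177) = 0.0682
  (0,γ): 0.01·log₂(0.1142) = -0.0313
  (1,α): 0.13·log₂(0.7893) = -0.0444
  (1,β): 0.03·log₂(0.4115) = -0.0384
  (1,γ): 0.11·log₂(3.3951) = 0.1940
Sum = 0.200 bits.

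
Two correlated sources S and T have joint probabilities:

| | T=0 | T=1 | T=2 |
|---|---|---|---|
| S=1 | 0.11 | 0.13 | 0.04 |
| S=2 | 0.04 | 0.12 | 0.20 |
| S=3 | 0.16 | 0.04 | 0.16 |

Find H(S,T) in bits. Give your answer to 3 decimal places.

2.968 bits

H(S,T) = −Σ p(x,y)·log₂ p(x,y) over all 9 cells.
  cell (1,0): −0.11·log₂0.11 = 0.3503
  cell (1,1): −0.13·log₂0.13 = 0.3826
  cell (1,2): −0.04·log₂0.04 = 0.1858
  cell (2,0): −0.04·log₂0.04 = 0.1858
  cell (2,1): −0.12·log₂0.12 = 0.3671
  cell (2,2): −0.20·log₂0.20 = 0.4644
  cell (3,0): −0.16·log₂0.16 = 0.4230
  cell (3,1): −0.04·log₂0.04 = 0.1858
  cell (3,2): −0.16·log₂0.16 = 0.4230
Sum = 2.968 bits.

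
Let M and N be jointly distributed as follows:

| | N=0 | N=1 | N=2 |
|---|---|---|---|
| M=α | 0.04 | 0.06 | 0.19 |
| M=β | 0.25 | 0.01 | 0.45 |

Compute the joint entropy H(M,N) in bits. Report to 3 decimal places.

H(M,N) = −Σ p(x,y)·log₂ p(x,y) over all 6 cells.
  cell (α,0): −0.04·log₂0.04 = 0.1858
  cell (α,1): −0.06·log₂0.06 = 0.2435
  cell (α,2): −0.19·log₂0.19 = 0.4552
  cell (β,0): −0.25·log₂0.25 = 0.5000
  cell (β,1): −0.01·log₂0.01 = 0.0664
  cell (β,2): −0.45·log₂0.45 = 0.5184
Sum = 1.969 bits.

1.969 bits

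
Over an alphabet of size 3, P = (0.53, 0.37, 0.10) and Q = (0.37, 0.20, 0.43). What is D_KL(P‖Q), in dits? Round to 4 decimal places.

0.1182 dits

D(P‖Q) = Σ p·log₁₀(p/q).
  0.53·log₁₀(0.53/0.37) = 0.08272
  0.37·log₁₀(0.37/0.20) = 0.09885
  0.10·log₁₀(0.10/0.43) = -0.06335
D(P‖Q) = 0.1182 dits.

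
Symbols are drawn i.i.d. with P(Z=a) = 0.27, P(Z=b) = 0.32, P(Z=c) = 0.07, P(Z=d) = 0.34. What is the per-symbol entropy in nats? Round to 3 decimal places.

H(Z) = −Σ p·ln p.
  −(0.27)·ln(0.27) = 0.3535
  −(0.32)·ln(0.32) = 0.3646
  −(0.07)·ln(0.07) = 0.1861
  −(0.34)·ln(0.34) = 0.3668
Sum: 0.3535 + 0.3646 + 0.1861 + 0.3668 = 1.271 nats.

1.271 nats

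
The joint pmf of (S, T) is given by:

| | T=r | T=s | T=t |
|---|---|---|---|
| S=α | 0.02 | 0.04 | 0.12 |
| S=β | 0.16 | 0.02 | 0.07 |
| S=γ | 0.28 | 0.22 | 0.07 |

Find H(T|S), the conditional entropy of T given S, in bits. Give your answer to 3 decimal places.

1.326 bits

Chain rule: H(T|S) = H(S,T) − H(S).
Marginals: p(S) = (0.1800, 0.2500, 0.5700), p(T) = (0.4600, 0.2800, 0.2600).
H(S,T) = 2.7335 bits; H(S) = 1.4076 bits.
H(T|S) = 2.7335 − 1.4076 = 1.326 bits.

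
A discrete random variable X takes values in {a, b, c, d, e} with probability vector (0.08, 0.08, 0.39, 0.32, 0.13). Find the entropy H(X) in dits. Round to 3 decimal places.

0.609 dits

H(X) = −Σ p·log₁₀ p.
  −(0.08)·log₁₀(0.08) = 0.0878
  −(0.08)·log₁₀(0.08) = 0.0878
  −(0.39)·log₁₀(0.39) = 0.1595
  −(0.32)·log₁₀(0.32) = 0.1584
  −(0.13)·log₁₀(0.13) = 0.1152
Sum: 0.0878 + 0.0878 + 0.1595 + 0.1584 + 0.1152 = 0.609 dits.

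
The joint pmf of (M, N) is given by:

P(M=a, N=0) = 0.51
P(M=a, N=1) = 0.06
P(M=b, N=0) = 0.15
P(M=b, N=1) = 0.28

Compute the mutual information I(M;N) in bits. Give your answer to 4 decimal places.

0.2469 bits

Marginals: p(M) = (0.5700, 0.4300), p(N) = (0.6600, 0.3400).
I(M;N) = Σ p(x,y)·log₂[p(x,y)/(p(x)p(y))].
  (a,0): 0.51·log₂(1.3557) = 0.22389
  (a,1): 0.06·log₂(0.3096) = -0.10149
  (b,0): 0.15·log₂(0.5285) = -0.13799
  (b,1): 0.28·log₂(1.9152) = 0.26250
Sum = 0.2469 bits.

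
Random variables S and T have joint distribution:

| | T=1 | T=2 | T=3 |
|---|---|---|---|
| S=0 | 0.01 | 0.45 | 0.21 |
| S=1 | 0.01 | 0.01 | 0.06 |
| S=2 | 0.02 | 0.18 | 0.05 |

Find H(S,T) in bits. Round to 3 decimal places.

H(S,T) = −Σ p(x,y)·log₂ p(x,y) over all 9 cells.
  cell (0,1): −0.01·log₂0.01 = 0.0664
  cell (0,2): −0.45·log₂0.45 = 0.5184
  cell (0,3): −0.21·log₂0.21 = 0.4728
  cell (1,1): −0.01·log₂0.01 = 0.0664
  cell (1,2): −0.01·log₂0.01 = 0.0664
  cell (1,3): −0.06·log₂0.06 = 0.2435
  cell (2,1): −0.02·log₂0.02 = 0.1129
  cell (2,2): −0.18·log₂0.18 = 0.4453
  cell (2,3): −0.05·log₂0.05 = 0.2161
Sum = 2.208 bits.

2.208 bits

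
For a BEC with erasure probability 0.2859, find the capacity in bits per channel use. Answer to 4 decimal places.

0.7141 bits

Binary erasure channel: capacity C = 1 − ε.
C = 1 − 0.2859 = 0.7141 bits per channel use.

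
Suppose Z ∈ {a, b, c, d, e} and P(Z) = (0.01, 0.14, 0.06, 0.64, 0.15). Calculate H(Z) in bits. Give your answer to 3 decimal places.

H(Z) = −Σ p·log₂ p.
  −(0.01)·log₂(0.01) = 0.0664
  −(0.14)·log₂(0.14) = 0.3971
  −(0.06)·log₂(0.06) = 0.2435
  −(0.64)·log₂(0.64) = 0.4121
  −(0.15)·log₂(0.15) = 0.4105
Sum: 0.0664 + 0.3971 + 0.2435 + 0.4121 + 0.4105 = 1.530 bits.

1.530 bits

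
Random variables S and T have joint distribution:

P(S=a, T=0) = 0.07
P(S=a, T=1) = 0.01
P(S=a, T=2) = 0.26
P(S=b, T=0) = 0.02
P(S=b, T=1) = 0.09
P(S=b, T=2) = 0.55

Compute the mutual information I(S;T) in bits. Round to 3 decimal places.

0.076 bits

Marginals: p(S) = (0.3400, 0.6600), p(T) = (0.0900, 0.1000, 0.8100).
I(S;T) = Σ p(x,y)·log₂[p(x,y)/(p(x)p(y))].
  (a,0): 0.07·log₂(2.2876) = 0.0836
  (a,1): 0.01·log₂(0.2941) = -0.0177
  (a,2): 0.26·log₂(0.9441) = -0.0216
  (b,0): 0.02·log₂(0.3367) = -0.0314
  (b,1): 0.09·log₂(1.3636) = 0.0403
  (b,2): 0.55·log₂(1.0288) = 0.0225
Sum = 0.076 bits.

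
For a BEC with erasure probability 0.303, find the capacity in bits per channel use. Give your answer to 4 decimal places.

Binary erasure channel: capacity C = 1 − ε.
C = 1 − 0.303 = 0.6970 bits per channel use.

0.6970 bits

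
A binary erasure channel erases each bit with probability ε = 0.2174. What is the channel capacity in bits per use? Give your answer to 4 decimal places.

0.7826 bits

Binary erasure channel: capacity C = 1 − ε.
C = 1 − 0.2174 = 0.7826 bits per channel use.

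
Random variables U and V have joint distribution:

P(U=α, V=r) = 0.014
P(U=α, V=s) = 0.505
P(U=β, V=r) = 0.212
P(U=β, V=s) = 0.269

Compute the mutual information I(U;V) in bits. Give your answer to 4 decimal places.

Marginals: p(U) = (0.5190, 0.4810), p(V) = (0.2260, 0.7740).
I(U;V) = H(U) + H(V) − H(U,V).
H(U) = 0.9990, H(V) = 0.7710, H(U,V) = 1.5680.
I(U;V) = 0.9990 + 0.7710 − 1.5680 = 0.2020 bits.

0.2020 bits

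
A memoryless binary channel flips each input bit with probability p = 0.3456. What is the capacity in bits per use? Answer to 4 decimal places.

Binary symmetric channel: C = 1 − h₂(ε) where h₂ is the binary entropy function.
h₂(0.3456) = −0.3456·log₂0.3456 − 0.6544·log₂0.6544 = 0.9301.
C = 1 − 0.9301 = 0.0699 bits per channel use.

0.0699 bits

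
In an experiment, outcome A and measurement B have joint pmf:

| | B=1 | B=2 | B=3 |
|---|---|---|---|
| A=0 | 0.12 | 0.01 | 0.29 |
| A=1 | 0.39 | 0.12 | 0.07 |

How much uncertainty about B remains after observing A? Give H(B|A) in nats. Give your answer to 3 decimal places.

0.787 nats

Marginals: p(A) = (0.4200, 0.5800), p(B) = (0.5100, 0.1300, 0.3600).
H(B|A) = Σ p(A) · H(B|A=·).
  A=0: p=0.4200, H(B|A=0) = 0.7027
  A=1: p=0.5800, H(B|A=1) = 0.8480
Weighted sum = 0.787 nats.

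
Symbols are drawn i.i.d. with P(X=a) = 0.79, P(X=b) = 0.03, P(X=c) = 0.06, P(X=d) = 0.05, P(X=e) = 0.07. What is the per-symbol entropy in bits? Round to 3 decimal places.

H(X) = −Σ p·log₂ p.
  −(0.79)·log₂(0.79) = 0.2687
  −(0.03)·log₂(0.03) = 0.1518
  −(0.06)·log₂(0.06) = 0.2435
  −(0.05)·log₂(0.05) = 0.2161
  −(0.07)·log₂(0.07) = 0.2686
Sum: 0.2687 + 0.1518 + 0.2435 + 0.2161 + 0.2686 = 1.149 bits.

1.149 bits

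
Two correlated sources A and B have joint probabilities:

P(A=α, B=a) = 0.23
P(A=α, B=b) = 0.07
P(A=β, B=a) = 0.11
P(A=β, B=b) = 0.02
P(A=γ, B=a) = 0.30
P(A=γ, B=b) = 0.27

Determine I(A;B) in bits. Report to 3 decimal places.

Marginals: p(A) = (0.3000, 0.1300, 0.5700), p(B) = (0.6400, 0.3600).
I(A;B) = Σ p(x,y)·log₂[p(x,y)/(p(x)p(y))].
  (α,a): 0.23·log₂(1.1979) = 0.0599
  (α,b): 0.07·log₂(0.6481) = -0.0438
  (β,a): 0.11·log₂(1.3221) = 0.0443
  (β,b): 0.02·log₂(0.4274) = -0.0245
  (γ,a): 0.30·log₂(0.8224) = -0.0846
  (γ,b): 0.27·log₂(1.3158) = 0.1069
Sum = 0.058 bits.

0.058 bits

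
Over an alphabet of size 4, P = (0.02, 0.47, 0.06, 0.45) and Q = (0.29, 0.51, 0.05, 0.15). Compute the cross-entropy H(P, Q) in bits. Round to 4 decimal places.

1.9832 bits

H(P,Q) = −Σ p·log₂ q.
  −0.02·log₂(0.29) = 0.03572
  −0.47·log₂(0.51) = 0.45657
  −0.06·log₂(0.05) = 0.25932
  −0.45·log₂(0.15) = 1.23163
H(P,Q) = 1.9832 bits.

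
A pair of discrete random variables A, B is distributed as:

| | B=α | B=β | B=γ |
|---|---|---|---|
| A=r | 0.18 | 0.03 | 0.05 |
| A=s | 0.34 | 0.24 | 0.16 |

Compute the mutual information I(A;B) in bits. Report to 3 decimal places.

Marginals: p(A) = (0.2600, 0.7400), p(B) = (0.5200, 0.2700, 0.2100).
I(A;B) = H(A) + H(B) − H(A,B).
H(A) = 0.8267, H(B) = 1.4734, H(A,B) = 2.2595.
I(A;B) = 0.8267 + 1.4734 − 2.2595 = 0.041 bits.

0.041 bits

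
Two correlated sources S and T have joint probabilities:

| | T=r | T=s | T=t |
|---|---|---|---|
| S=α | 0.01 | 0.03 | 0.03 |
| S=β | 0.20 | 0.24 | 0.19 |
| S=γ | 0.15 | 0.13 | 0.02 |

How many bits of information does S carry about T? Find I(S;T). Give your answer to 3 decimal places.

0.073 bits

Marginals: p(S) = (0.0700, 0.6300, 0.3000), p(T) = (0.3600, 0.4000, 0.2400).
I(S;T) = H(S) + H(T) − H(S,T).
H(S) = 1.2096, H(T) = 1.5535, H(S,T) = 2.6898.
I(S;T) = 1.2096 + 1.5535 − 2.6898 = 0.073 bits.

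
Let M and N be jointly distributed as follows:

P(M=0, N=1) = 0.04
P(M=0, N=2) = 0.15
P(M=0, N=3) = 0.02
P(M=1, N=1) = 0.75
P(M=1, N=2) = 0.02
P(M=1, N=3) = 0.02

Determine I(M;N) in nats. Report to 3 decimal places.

0.266 nats

Marginals: p(M) = (0.2100, 0.7900), p(N) = (0.7900, 0.1700, 0.0400).
I(M;N) = H(M) + H(N) − H(M,N).
H(M) = 0.5140, H(N) = 0.6162, H(M,N) = 0.8638.
I(M;N) = 0.5140 + 0.6162 − 0.8638 = 0.266 nats.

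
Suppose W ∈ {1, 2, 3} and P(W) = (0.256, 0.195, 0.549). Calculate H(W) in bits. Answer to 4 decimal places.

1.4381 bits

H(W) = −Σ p·log₂ p.
  −(0.256)·log₂(0.256) = 0.50324
  −(0.195)·log₂(0.195) = 0.45990
  −(0.549)·log₂(0.549) = 0.47495
Sum: 0.50324 + 0.45990 + 0.47495 = 1.4381 bits.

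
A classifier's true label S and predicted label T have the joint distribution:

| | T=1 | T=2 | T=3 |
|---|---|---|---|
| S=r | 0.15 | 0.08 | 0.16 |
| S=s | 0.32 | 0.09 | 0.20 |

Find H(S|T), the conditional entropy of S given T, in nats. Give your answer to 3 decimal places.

Marginals: p(S) = (0.3900, 0.6100), p(T) = (0.4700, 0.1700, 0.3600).
H(S|T) = Σ p(T) · H(S|T=·).
  T=1: p=0.4700, H(S|T=1) = 0.6262
  T=2: p=0.1700, H(S|T=2) = 0.6914
  T=3: p=0.3600, H(S|T=3) = 0.6870
Weighted sum = 0.659 nats.

0.659 nats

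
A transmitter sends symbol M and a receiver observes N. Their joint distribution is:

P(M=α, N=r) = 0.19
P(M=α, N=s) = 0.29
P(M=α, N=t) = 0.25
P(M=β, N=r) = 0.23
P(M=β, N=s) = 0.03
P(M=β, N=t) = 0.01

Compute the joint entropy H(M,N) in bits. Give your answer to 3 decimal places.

2.179 bits

H(M,N) = −Σ p(x,y)·log₂ p(x,y) over all 6 cells.
  cell (α,r): −0.19·log₂0.19 = 0.4552
  cell (α,s): −0.29·log₂0.29 = 0.5179
  cell (α,t): −0.25·log₂0.25 = 0.5000
  cell (β,r): −0.23·log₂0.23 = 0.4877
  cell (β,s): −0.03·log₂0.03 = 0.1518
  cell (β,t): −0.01·log₂0.01 = 0.0664
Sum = 2.179 bits.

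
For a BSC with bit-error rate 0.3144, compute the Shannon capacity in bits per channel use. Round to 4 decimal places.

0.1018 bits

Binary symmetric channel: C = 1 − h₂(ε) where h₂ is the binary entropy function.
h₂(0.3144) = −0.3144·log₂0.3144 − 0.6856·log₂0.6856 = 0.8982.
C = 1 − 0.8982 = 0.1018 bits per channel use.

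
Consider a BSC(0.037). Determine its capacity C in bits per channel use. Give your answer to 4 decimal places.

Binary symmetric channel: C = 1 − h₂(ε) where h₂ is the binary entropy function.
h₂(0.037) = −0.037·log₂0.037 − 0.963·log₂0.963 = 0.2284.
C = 1 − 0.2284 = 0.7716 bits per channel use.

0.7716 bits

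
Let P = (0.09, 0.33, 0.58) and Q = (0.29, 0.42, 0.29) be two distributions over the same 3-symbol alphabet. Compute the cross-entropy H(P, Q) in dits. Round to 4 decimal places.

H(P,Q) = −Σ p·log₁₀ q.
  −0.09·log₁₀(0.29) = 0.04838
  −0.33·log₁₀(0.42) = 0.12433
  −0.58·log₁₀(0.29) = 0.31181
H(P,Q) = 0.4845 dits.

0.4845 dits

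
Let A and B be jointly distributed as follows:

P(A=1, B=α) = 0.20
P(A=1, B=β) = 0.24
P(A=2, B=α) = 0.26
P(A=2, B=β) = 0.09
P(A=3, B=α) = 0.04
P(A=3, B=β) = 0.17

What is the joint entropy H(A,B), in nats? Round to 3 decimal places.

H(A,B) = −Σ p(x,y)·ln p(x,y) over all 6 cells.
  cell (1,α): −0.20·ln0.20 = 0.3219
  cell (1,β): −0.24·ln0.24 = 0.3425
  cell (2,α): −0.26·ln0.26 = 0.3502
  cell (2,β): −0.09·ln0.09 = 0.2167
  cell (3,α): −0.04·ln0.04 = 0.1288
  cell (3,β): −0.17·ln0.17 = 0.3012
Sum = 1.661 nats.

1.661 nats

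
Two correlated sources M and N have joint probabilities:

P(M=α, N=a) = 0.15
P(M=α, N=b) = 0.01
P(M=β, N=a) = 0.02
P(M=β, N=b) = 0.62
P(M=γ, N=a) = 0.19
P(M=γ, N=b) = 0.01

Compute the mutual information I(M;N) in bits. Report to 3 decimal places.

0.703 bits

Marginals: p(M) = (0.1600, 0.6400, 0.2000), p(N) = (0.3600, 0.6400).
I(M;N) = Σ p(x,y)·log₂[p(x,y)/(p(x)p(y))].
  (α,a): 0.15·log₂(2.6042) = 0.2071
  (α,b): 0.01·log₂(0.0977) = -0.0336
  (β,a): 0.02·log₂(0.0868) = -0.0705
  (β,b): 0.62·log₂(1.5137) = 0.3708
  (γ,a): 0.19·log₂(2.6389) = 0.2660
  (γ,b): 0.01·log₂(0.0781) = -0.0368
Sum = 0.703 bits.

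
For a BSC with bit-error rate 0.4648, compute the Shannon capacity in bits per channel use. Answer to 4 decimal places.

Binary symmetric channel: C = 1 − h₂(ε) where h₂ is the binary entropy function.
h₂(0.4648) = −0.4648·log₂0.4648 − 0.5352·log₂0.5352 = 0.9964.
C = 1 − 0.9964 = 0.0036 bits per channel use.

0.0036 bits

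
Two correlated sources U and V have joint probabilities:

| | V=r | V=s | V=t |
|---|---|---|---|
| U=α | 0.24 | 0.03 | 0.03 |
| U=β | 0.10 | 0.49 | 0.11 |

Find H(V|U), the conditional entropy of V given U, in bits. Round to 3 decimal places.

Chain rule: H(V|U) = H(U,V) − H(U).
Marginals: p(U) = (0.3000, 0.7000), p(V) = (0.3400, 0.5200, 0.1400).
H(U,V) = 1.9844 bits; H(U) = 0.8813 bits.
H(V|U) = 1.9844 − 0.8813 = 1.103 bits.

1.103 bits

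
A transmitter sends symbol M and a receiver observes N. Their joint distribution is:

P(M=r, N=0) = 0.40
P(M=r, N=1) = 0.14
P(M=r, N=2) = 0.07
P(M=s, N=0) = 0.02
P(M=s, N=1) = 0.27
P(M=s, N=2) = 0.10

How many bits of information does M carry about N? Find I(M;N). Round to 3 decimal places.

0.303 bits

Marginals: p(M) = (0.6100, 0.3900), p(N) = (0.4200, 0.4100, 0.1700).
I(M;N) = Σ p(x,y)·log₂[p(x,y)/(p(x)p(y))].
  (r,0): 0.40·log₂(1.5613) = 0.2571
  (r,1): 0.14·log₂(0.5598) = -0.1172
  (r,2): 0.07·log₂(0.6750) = -0.0397
  (s,0): 0.02·log₂(0.1221) = -0.0607
  (s,1): 0.27·log₂(1.6886) = 0.2041
  (s,2): 0.10·log₂(1.5083) = 0.0593
Sum = 0.303 bits.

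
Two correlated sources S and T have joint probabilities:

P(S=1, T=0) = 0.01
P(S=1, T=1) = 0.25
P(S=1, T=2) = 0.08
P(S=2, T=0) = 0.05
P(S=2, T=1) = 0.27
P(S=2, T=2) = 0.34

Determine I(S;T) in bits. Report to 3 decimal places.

0.071 bits

Marginals: p(S) = (0.3400, 0.6600), p(T) = (0.0600, 0.5200, 0.4200).
I(S;T) = Σ p(x,y)·log₂[p(x,y)/(p(x)p(y))].
  (1,0): 0.01·log₂(0.4902) = -0.0103
  (1,1): 0.25·log₂(1.4140) = 0.1250
  (1,2): 0.08·log₂(0.5602) = -0.0669
  (2,0): 0.05·log₂(1.2626) = 0.0168
  (2,1): 0.27·log₂(0.7867) = -0.0934
  (2,2): 0.34·log₂(1.2266) = 0.1002
Sum = 0.071 bits.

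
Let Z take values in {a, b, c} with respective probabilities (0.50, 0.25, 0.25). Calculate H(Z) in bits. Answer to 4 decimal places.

H(Z) = −Σ p·log₂ p.
  −(0.50)·log₂(0.50) = 0.50000
  −(0.25)·log₂(0.25) = 0.50000
  −(0.25)·log₂(0.25) = 0.50000
Sum: 0.50000 + 0.50000 + 0.50000 = 1.5000 bits.

1.5000 bits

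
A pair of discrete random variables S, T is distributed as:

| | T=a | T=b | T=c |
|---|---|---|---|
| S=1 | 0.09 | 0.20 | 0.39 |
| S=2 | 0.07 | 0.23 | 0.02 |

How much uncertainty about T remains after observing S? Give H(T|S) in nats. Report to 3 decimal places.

0.881 nats

Marginals: p(S) = (0.6800, 0.3200), p(T) = (0.1600, 0.4300, 0.4100).
H(T|S) = Σ p(S) · H(T|S=·).
  S=1: p=0.6800, H(T|S=1) = 0.9464
  S=2: p=0.3200, H(T|S=2) = 0.7431
Weighted sum = 0.881 nats.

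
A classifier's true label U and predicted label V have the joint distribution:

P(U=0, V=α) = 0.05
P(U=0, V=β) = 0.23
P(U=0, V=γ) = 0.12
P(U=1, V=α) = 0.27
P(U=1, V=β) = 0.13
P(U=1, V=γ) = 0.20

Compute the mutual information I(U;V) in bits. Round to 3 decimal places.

0.126 bits

Marginals: p(U) = (0.4000, 0.6000), p(V) = (0.3200, 0.3600, 0.3200).
I(U;V) = H(U) + H(V) − H(U,V).
H(U) = 0.9710, H(V) = 1.5827, H(U,V) = 2.4279.
I(U;V) = 0.9710 + 1.5827 − 2.4279 = 0.126 bits.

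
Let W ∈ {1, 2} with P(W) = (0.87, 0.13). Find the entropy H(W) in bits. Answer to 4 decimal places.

H(W) = −Σ p·log₂ p.
  −(0.87)·log₂(0.87) = 0.17479
  −(0.13)·log₂(0.13) = 0.38264
Sum: 0.17479 + 0.38264 = 0.5574 bits.

0.5574 bits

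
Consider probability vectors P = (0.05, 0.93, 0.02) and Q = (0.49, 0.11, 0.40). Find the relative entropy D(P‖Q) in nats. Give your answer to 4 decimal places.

1.8112 nats

D(P‖Q) = Σ p·ln(p/q).
  0.05·ln(0.05/0.49) = -0.11412
  0.93·ln(0.93/0.11) = 1.98527
  0.02·ln(0.02/0.40) = -0.05991
D(P‖Q) = 1.8112 nats.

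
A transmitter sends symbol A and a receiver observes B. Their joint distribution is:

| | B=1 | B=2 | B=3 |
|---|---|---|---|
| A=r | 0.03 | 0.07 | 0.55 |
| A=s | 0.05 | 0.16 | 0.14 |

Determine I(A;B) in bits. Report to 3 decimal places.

Marginals: p(A) = (0.6500, 0.3500), p(B) = (0.0800, 0.2300, 0.6900).
I(A;B) = Σ p(x,y)·log₂[p(x,y)/(p(x)p(y))].
  (r,1): 0.03·log₂(0.5769) = -0.0238
  (r,2): 0.07·log₂(0.4682) = -0.0766
  (r,3): 0.55·log₂(1.2263) = 0.1619
  (s,1): 0.05·log₂(1.7857) = 0.0418
  (s,2): 0.16·log₂(1.9876) = 0.1586
  (s,3): 0.14·log₂(0.5797) = -0.1101
Sum = 0.152 bits.

0.152 bits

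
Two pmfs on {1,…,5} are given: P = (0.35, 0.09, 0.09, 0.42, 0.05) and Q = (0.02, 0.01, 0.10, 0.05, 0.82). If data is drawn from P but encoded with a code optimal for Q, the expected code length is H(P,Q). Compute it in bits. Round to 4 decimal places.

4.7018 bits

H(P,Q) = −Σ p·log₂ q.
  −0.35·log₂(0.02) = 1.97535
  −0.09·log₂(0.01) = 0.59795
  −0.09·log₂(0.10) = 0.29897
  −0.42·log₂(0.05) = 1.81521
  −0.05·log₂(0.82) = 0.01432
H(P,Q) = 4.7018 bits.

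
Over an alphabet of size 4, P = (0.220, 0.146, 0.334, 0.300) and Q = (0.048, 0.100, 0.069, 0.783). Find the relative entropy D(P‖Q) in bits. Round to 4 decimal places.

0.9076 bits

D(P‖Q) = Σ p·log₂(p/q).
  0.220·log₂(0.220/0.048) = 0.48321
  0.146·log₂(0.146/0.100) = 0.07971
  0.334·log₂(0.334/0.069) = 0.75991
  0.300·log₂(0.300/0.783) = -0.41521
D(P‖Q) = 0.9076 bits.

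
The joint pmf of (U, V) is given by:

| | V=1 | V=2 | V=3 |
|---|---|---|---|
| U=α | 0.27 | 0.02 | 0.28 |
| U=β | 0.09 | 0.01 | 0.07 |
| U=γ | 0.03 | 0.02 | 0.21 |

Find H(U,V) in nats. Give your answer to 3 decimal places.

H(U,V) = −Σ p(x,y)·ln p(x,y) over all 9 cells.
  cell (α,1): −0.27·ln0.27 = 0.3535
  cell (α,2): −0.02·ln0.02 = 0.0782
  cell (α,3): −0.28·ln0.28 = 0.3564
  cell (β,1): −0.09·ln0.09 = 0.2167
  cell (β,2): −0.01·ln0.01 = 0.0461
  cell (β,3): −0.07·ln0.07 = 0.1861
  cell (γ,1): −0.03·ln0.03 = 0.1052
  cell (γ,2): −0.02·ln0.02 = 0.0782
  cell (γ,3): −0.21·ln0.21 = 0.3277
Sum = 1.748 nats.

1.748 nats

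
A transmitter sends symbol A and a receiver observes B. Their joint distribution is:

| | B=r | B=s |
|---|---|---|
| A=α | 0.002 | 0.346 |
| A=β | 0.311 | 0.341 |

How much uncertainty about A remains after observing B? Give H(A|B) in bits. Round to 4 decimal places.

0.7044 bits

Chain rule: H(A|B) = H(A,B) − H(B).
Marginals: p(A) = (0.3480, 0.6520), p(B) = (0.3130, 0.6870).
H(A,B) = 1.6010 bits; H(B) = 0.8966 bits.
H(A|B) = 1.6010 − 0.8966 = 0.7044 bits.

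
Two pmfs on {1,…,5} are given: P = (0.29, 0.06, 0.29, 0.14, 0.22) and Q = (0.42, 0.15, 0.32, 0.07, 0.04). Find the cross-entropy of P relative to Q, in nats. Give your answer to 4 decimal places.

1.7763 nats

H(P,Q) = −Σ p·ln q.
  −0.29·ln(0.42) = 0.25158
  −0.06·ln(0.15) = 0.11383
  −0.29·ln(0.32) = 0.33044
  −0.14·ln(0.07) = 0.37230
  −0.22·ln(0.04) = 0.70815
H(P,Q) = 1.7763 nats.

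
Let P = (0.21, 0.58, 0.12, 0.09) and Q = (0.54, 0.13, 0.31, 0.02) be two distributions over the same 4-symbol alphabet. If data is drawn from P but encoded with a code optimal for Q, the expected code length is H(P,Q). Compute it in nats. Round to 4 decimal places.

1.8054 nats

H(P,Q) = −Σ p·ln q.
  −0.21·ln(0.54) = 0.12940
  −0.58·ln(0.13) = 1.18333
  −0.12·ln(0.31) = 0.14054
  −0.09·ln(0.02) = 0.35208
H(P,Q) = 1.8054 nats.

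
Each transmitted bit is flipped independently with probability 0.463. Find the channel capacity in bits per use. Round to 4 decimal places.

0.0040 bits

Binary symmetric channel: C = 1 − h₂(ε) where h₂ is the binary entropy function.
h₂(0.463) = −0.463·log₂0.463 − 0.537·log₂0.537 = 0.9960.
C = 1 − 0.9960 = 0.0040 bits per channel use.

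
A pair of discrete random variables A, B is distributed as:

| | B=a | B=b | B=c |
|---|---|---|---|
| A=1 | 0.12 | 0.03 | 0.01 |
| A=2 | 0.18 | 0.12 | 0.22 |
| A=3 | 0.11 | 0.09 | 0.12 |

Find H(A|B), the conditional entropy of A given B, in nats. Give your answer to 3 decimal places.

0.940 nats

Chain rule: H(A|B) = H(A,B) − H(B).
Marginals: p(A) = (0.1600, 0.5200, 0.3200), p(B) = (0.4100, 0.2400, 0.3500).
H(A,B) = 2.0158 nats; H(B) = 1.0755 nats.
H(A|B) = 2.0158 − 1.0755 = 0.940 nats.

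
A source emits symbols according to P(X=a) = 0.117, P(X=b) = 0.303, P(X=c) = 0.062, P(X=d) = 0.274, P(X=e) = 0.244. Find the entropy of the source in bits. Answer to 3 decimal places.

2.141 bits

H(X) = −Σ p·log₂ p.
  −(0.117)·log₂(0.117) = 0.3622
  −(0.303)·log₂(0.303) = 0.5220
  −(0.062)·log₂(0.062) = 0.2487
  −(0.274)·log₂(0.274) = 0.5118
  −(0.244)·log₂(0.244) = 0.4966
Sum: 0.3622 + 0.5220 + 0.2487 + 0.5118 + 0.4966 = 2.141 bits.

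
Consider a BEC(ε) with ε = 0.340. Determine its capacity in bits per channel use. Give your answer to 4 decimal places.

0.6600 bits

Binary erasure channel: capacity C = 1 − ε.
C = 1 − 0.340 = 0.6600 bits per channel use.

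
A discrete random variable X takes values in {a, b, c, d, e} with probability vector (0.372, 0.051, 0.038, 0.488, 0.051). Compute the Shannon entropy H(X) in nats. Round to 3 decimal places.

1.146 nats

H(X) = −Σ p·ln p.
  −(0.372)·ln(0.372) = 0.3679
  −(0.051)·ln(0.051) = 0.1518
  −(0.038)·ln(0.038) = 0.1243
  −(0.488)·ln(0.488) = 0.3501
  −(0.051)·ln(0.051) = 0.1518
Sum: 0.3679 + 0.1518 + 0.1243 + 0.3501 + 0.1518 = 1.146 nats.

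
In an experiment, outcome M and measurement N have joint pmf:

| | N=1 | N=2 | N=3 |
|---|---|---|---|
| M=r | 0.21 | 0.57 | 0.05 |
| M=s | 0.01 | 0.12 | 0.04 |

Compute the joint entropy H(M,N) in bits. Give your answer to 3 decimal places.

H(M,N) = −Σ p(x,y)·log₂ p(x,y) over all 6 cells.
  cell (r,1): −0.21·log₂0.21 = 0.4728
  cell (r,2): −0.57·log₂0.57 = 0.4623
  cell (r,3): −0.05·log₂0.05 = 0.2161
  cell (s,1): −0.01·log₂0.01 = 0.0664
  cell (s,2): −0.12·log₂0.12 = 0.3671
  cell (s,3): −0.04·log₂0.04 = 0.1858
Sum = 1.770 bits.

1.770 bits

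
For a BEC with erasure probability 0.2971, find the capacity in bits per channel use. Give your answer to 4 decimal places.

Binary erasure channel: capacity C = 1 − ε.
C = 1 − 0.2971 = 0.7029 bits per channel use.

0.7029 bits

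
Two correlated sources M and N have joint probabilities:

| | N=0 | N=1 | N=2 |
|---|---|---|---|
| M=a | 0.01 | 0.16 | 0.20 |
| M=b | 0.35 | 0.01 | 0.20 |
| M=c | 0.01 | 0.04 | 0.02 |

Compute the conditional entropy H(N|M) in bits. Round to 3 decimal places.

Chain rule: H(N|M) = H(M,N) − H(M).
Marginals: p(M) = (0.3700, 0.5600, 0.0700), p(N) = (0.3700, 0.2100, 0.4200).
H(M,N) = 2.3798 bits; H(M) = 1.2677 bits.
H(N|M) = 2.3798 − 1.2677 = 1.112 bits.

1.112 bits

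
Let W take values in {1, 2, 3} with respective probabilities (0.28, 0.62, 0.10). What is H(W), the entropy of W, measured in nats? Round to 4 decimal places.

0.8831 nats

H(W) = −Σ p·ln p.
  −(0.28)·ln(0.28) = 0.35643
  −(0.62)·ln(0.62) = 0.29638
  −(0.10)·ln(0.10) = 0.23026
Sum: 0.35643 + 0.29638 + 0.23026 = 0.8831 nats.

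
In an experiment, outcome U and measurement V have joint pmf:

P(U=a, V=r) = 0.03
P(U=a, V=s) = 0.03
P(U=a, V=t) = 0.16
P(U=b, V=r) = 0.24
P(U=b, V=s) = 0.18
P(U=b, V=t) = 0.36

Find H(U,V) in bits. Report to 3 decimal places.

2.197 bits

H(U,V) = −Σ p(x,y)·log₂ p(x,y) over all 6 cells.
  cell (a,r): −0.03·log₂0.03 = 0.1518
  cell (a,s): −0.03·log₂0.03 = 0.1518
  cell (a,t): −0.16·log₂0.16 = 0.4230
  cell (b,r): −0.24·log₂0.24 = 0.4941
  cell (b,s): −0.18·log₂0.18 = 0.4453
  cell (b,t): −0.36·log₂0.36 = 0.5306
Sum = 2.197 bits.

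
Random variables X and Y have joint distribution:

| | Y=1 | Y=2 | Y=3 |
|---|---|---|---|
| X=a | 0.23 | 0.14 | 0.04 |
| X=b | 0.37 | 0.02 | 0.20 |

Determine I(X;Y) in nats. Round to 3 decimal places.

Marginals: p(X) = (0.4100, 0.5900), p(Y) = (0.6000, 0.1600, 0.2400).
I(X;Y) = H(X) + H(Y) − H(X,Y).
H(X) = 0.6769, H(Y) = 0.9422, H(X,Y) = 1.5100.
I(X;Y) = 0.6769 + 0.9422 − 1.5100 = 0.109 nats.

0.109 nats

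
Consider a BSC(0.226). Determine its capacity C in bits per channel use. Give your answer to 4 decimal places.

0.2290 bits

Binary symmetric channel: C = 1 − h₂(ε) where h₂ is the binary entropy function.
h₂(0.226) = −0.226·log₂0.226 − 0.774·log₂0.774 = 0.7710.
C = 1 − 0.7710 = 0.2290 bits per channel use.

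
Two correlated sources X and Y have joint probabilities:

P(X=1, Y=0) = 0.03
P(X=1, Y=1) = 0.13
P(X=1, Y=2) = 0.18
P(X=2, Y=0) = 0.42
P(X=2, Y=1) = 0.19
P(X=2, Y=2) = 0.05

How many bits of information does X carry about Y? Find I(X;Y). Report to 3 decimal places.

Marginals: p(X) = (0.3400, 0.6600), p(Y) = (0.4500, 0.3200, 0.2300).
I(X;Y) = Σ p(x,y)·log₂[p(x,y)/(p(x)p(y))].
  (1,0): 0.03·log₂(0.1961) = -0.0705
  (1,1): 0.13·log₂(1.1949) = 0.0334
  (1,2): 0.18·log₂(2.3018) = 0.2165
  (2,0): 0.42·log₂(1.4141) = 0.2100
  (2,1): 0.19·log₂(0.8996) = -0.0290
  (2,2): 0.05·log₂(0.3294) = -0.0801
Sum = 0.280 bits.

0.280 bits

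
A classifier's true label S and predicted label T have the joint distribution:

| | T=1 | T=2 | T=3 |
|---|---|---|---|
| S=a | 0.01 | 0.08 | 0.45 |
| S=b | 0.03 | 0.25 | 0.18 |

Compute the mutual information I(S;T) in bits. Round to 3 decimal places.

Marginals: p(S) = (0.5400, 0.4600), p(T) = (0.0400, 0.3300, 0.6300).
I(S;T) = H(S) + H(T) − H(S,T).
H(S) = 0.9954, H(T) = 1.1335, H(S,T) = 1.9734.
I(S;T) = 0.9954 + 1.1335 − 1.9734 = 0.155 bits.

0.155 bits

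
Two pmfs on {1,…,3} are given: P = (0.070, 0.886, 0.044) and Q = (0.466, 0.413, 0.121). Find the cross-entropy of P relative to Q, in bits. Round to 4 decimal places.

1.3415 bits

H(P,Q) = −Σ p·log₂ q.
  −0.070·log₂(0.466) = 0.07711
  −0.886·log₂(0.413) = 1.13035
  −0.044·log₂(0.121) = 0.13406
H(P,Q) = 1.3415 bits.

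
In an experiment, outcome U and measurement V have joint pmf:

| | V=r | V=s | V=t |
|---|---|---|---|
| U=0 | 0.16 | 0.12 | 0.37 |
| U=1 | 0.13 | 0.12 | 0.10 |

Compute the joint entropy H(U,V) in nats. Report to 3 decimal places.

H(U,V) = −Σ p(x,y)·ln p(x,y) over all 6 cells.
  cell (0,r): −0.16·ln0.16 = 0.2932
  cell (0,s): −0.12·ln0.12 = 0.2544
  cell (0,t): −0.37·ln0.37 = 0.3679
  cell (1,r): −0.13·ln0.13 = 0.2652
  cell (1,s): −0.12·ln0.12 = 0.2544
  cell (1,t): −0.10·ln0.10 = 0.2303
Sum = 1.665 nats.

1.665 nats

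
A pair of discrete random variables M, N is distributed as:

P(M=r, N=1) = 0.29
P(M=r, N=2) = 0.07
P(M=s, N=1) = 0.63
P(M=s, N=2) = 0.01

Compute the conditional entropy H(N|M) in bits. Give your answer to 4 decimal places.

Marginals: p(M) = (0.3600, 0.6400), p(N) = (0.9200, 0.0800).
H(N|M) = Σ p(M) · H(N|M=·).
  M=r: p=0.3600, H(N|M=r) = 0.7107
  M=s: p=0.6400, H(N|M=s) = 0.1161
Weighted sum = 0.3302 bits.

0.3302 bits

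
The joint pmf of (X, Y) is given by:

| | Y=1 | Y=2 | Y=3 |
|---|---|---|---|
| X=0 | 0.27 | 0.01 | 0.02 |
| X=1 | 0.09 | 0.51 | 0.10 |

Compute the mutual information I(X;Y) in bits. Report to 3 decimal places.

Marginals: p(X) = (0.3000, 0.7000), p(Y) = (0.3600, 0.5200, 0.1200).
I(X;Y) = H(X) + H(Y) − H(X,Y).
H(X) = 0.8813, H(Y) = 1.3883, H(X,Y) = 1.8296.
I(X;Y) = 0.8813 + 1.3883 − 1.8296 = 0.440 bits.

0.440 bits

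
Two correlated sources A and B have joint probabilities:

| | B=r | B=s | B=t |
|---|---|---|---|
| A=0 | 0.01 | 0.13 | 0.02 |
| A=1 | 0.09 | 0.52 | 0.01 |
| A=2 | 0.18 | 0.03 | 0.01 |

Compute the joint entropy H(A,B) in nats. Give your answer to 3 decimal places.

H(A,B) = −Σ p(x,y)·ln p(x,y) over all 9 cells.
  cell (0,r): −0.01·ln0.01 = 0.0461
  cell (0,s): −0.13·ln0.13 = 0.2652
  cell (0,t): −0.02·ln0.02 = 0.0782
  cell (1,r): −0.09·ln0.09 = 0.2167
  cell (1,s): −0.52·ln0.52 = 0.3400
  cell (1,t): −0.01·ln0.01 = 0.0461
  cell (2,r): −0.18·ln0.18 = 0.3087
  cell (2,s): −0.03·ln0.03 = 0.1052
  cell (2,t): −0.01·ln0.01 = 0.0461
Sum = 1.452 nats.

1.452 nats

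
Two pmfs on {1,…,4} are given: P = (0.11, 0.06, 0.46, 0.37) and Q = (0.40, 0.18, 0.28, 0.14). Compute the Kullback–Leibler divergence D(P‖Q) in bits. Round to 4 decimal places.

D(P‖Q) = Σ p·log₂(p/q).
  0.11·log₂(0.11/0.40) = -0.20487
  0.06·log₂(0.06/0.18) = -0.09510
  0.46·log₂(0.46/0.28) = 0.32946
  0.37·log₂(0.37/0.14) = 0.51878
D(P‖Q) = 0.5483 bits.

0.5483 bits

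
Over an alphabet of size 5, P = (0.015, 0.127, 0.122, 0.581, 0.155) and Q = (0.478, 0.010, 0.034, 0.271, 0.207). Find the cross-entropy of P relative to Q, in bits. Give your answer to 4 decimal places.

H(P,Q) = −Σ p·log₂ q.
  −0.015·log₂(0.478) = 0.01597
  −0.127·log₂(0.010) = 0.84377
  −0.122·log₂(0.034) = 0.59516
  −0.581·log₂(0.271) = 1.09439
  −0.155·log₂(0.207) = 0.35221
H(P,Q) = 2.9015 bits.

2.9015 bits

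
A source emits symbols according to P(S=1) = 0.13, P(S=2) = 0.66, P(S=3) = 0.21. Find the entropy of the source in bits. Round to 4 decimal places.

1.2511 bits

H(S) = −Σ p·log₂ p.
  −(0.13)·log₂(0.13) = 0.38264
  −(0.66)·log₂(0.66) = 0.39564
  −(0.21)·log₂(0.21) = 0.47282
Sum: 0.38264 + 0.39564 + 0.47282 = 1.2511 bits.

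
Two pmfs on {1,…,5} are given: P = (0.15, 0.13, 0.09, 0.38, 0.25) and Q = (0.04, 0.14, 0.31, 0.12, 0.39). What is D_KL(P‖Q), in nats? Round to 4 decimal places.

0.4042 nats

D(P‖Q) = Σ p·ln(p/q).
  0.15·ln(0.15/0.04) = 0.19826
  0.13·ln(0.13/0.14) = -0.00963
  0.09·ln(0.09/0.31) = -0.11131
  0.38·ln(0.38/0.12) = 0.43802
  0.25·ln(0.25/0.39) = -0.11117
D(P‖Q) = 0.4042 nats.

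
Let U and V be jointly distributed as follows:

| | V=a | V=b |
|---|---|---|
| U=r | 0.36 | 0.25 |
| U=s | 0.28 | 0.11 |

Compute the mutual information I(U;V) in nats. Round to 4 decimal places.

Marginals: p(U) = (0.6100, 0.3900), p(V) = (0.6400, 0.3600).
I(U;V) = Σ p(x,y)·ln[p(x,y)/(p(x)p(y))].
  (r,a): 0.36·ln(0.9221) = -0.02918
  (r,b): 0.25·ln(1.1384) = 0.03241
  (s,a): 0.28·ln(1.1218) = 0.03218
  (s,b): 0.11·ln(0.7835) = -0.02684
Sum = 0.0086 nats.

0.0086 nats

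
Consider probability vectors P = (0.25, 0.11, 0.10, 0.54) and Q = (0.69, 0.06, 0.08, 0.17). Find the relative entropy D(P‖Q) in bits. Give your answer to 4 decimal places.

D(P‖Q) = Σ p·log₂(p/q).
  0.25·log₂(0.25/0.69) = -0.36617
  0.11·log₂(0.11/0.06) = 0.09619
  0.10·log₂(0.10/0.08) = 0.03219
  0.54·log₂(0.54/0.17) = 0.90041
D(P‖Q) = 0.6626 bits.

0.6626 bits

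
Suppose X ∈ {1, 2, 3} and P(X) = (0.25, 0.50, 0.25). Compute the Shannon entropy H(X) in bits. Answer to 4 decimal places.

1.5000 bits

H(X) = −Σ p·log₂ p.
  −(0.25)·log₂(0.25) = 0.50000
  −(0.50)·log₂(0.50) = 0.50000
  −(0.25)·log₂(0.25) = 0.50000
Sum: 0.50000 + 0.50000 + 0.50000 = 1.5000 bits.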